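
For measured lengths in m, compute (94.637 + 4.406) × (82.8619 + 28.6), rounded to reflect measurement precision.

94.637 + 4.406 = 99.043, limited to 3 d.p. → 5 s.f.; 82.8619 + 28.6 = 111.4619, limited to 1 d.p. → 4 s.f.
Carrying full precision, 99.043 × 111.4619 = 11039.5209617; keep min(5, 4) = 4 s.f.
Rounded to 4 significant figures: 1.104 × 10^4 m².

1.104 × 10^4 m²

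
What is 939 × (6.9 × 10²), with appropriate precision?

939 × (6.9 × 10²) = 647910
Multiplication/division keeps the fewest significant figures: 939 → 3 s.f., 6.9 × 10² → 2 s.f.; limit is 2.
Rounded to 2 significant figures: 6.5 × 10⁵.

6.5 × 10⁵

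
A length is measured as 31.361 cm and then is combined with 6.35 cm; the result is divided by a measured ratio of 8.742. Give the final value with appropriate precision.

31.361 cm + 6.35 cm = 37.711 cm; the sum is limited to 2 decimal places (4 s.f.).
Carrying full precision, 37.711 ÷ 8.742 = 4.31377259208… cm; 8.742 has 4 s.f., so the result keeps min(4, 4) = 4 s.f.
Rounded to 4 significant figures: 4.314 cm.

4.314 cm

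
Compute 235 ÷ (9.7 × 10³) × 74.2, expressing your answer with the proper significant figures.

235 ÷ (9.7 × 10³) × 74.2 = 1.79762886598…
Multiplication/division keeps the fewest significant figures: 235 → 3 s.f., 9.7 × 10³ → 2 s.f., 74.2 → 3 s.f.; limit is 2.
Rounded to 2 significant figures: 1.8.

1.8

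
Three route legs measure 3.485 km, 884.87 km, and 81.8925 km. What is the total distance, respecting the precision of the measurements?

970.25 km

3.485 km + 884.87 km + 81.8925 km = 970.2475 km.
Addition/subtraction keeps the fewest decimal places: 3.485 → 3 decimal places, 884.87 → 2 decimal places, 81.8925 → 4 decimal places; limit is 2.
Rounded to 2 decimal places: 970.25 km.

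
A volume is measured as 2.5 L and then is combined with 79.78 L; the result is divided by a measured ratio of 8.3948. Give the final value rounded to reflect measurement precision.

2.5 L + 79.78 L = 82.28 L; the sum is limited to 1 decimal place (3 s.f.).
Carrying full precision, 82.28 ÷ 8.3948 = 9.80130557011… L; 8.3948 has 5 s.f., so the result keeps min(3, 5) = 3 s.f.
Rounded to 3 significant figures: 9.80 L.

9.80 L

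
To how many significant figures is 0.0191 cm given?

3

0.0191: leading zeros are not significant.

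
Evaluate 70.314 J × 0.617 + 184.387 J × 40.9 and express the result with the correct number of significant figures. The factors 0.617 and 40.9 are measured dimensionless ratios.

70.314 × 0.617 = 43.383738 → 43.4 J (3 s.f., last digit at the 10^-1 place).
184.387 × 40.9 = 7541.4283 → 7.54 × 10³ J (3 s.f., last digit at the 10^1 place).
Sum: 7584.812038 J; keep the coarser place, 10^1.
Result: 7.58 × 10³ J.

7.58 × 10³ J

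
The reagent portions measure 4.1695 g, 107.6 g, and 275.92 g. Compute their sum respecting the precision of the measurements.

3.877 × 10^2 g

4.1695 g + 107.6 g + 275.92 g = 387.6895 g.
Addition/subtraction keeps the fewest decimal places: 4.1695 → 4 decimal places, 107.6 → 1 decimal place, 275.92 → 2 decimal places; limit is 1.
Rounded to 1 decimal place: 3.877 × 10^2 g.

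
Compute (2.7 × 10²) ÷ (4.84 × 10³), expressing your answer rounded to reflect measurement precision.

(2.7 × 10²) ÷ (4.84 × 10³) = 0.0557851239669…
Multiplication/division keeps the fewest significant figures: 2.7 × 10² → 2 s.f., 4.84 × 10³ → 3 s.f.; limit is 2.
Rounded to 2 significant figures: 0.056.

0.056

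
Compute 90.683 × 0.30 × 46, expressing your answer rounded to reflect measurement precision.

1.3 × 10^3

90.683 × 0.30 × 46 = 1251.4254
Multiplication/division keeps the fewest significant figures: 90.683 → 5 s.f., 0.30 → 2 s.f., 46 → 2 s.f.; limit is 2.
Rounded to 2 significant figures: 1.3 × 10^3.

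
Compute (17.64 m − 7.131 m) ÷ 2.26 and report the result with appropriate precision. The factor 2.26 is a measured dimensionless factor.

4.65 m

17.64 m − 7.131 m = 10.509 m; the difference is limited to 2 decimal places (4 s.f.).
Carrying full precision, 10.509 ÷ 2.26 = 4.65 m; 2.26 has 3 s.f., so the result keeps min(4, 3) = 3 s.f.
Rounded to 3 significant figures: 4.65 m.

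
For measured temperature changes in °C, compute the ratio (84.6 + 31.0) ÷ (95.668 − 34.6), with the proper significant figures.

1.89

84.6 + 31.0 = 115.6, limited to 1 d.p. → 4 s.f.; 95.668 − 34.6 = 61.068, limited to 1 d.p. → 3 s.f.
Carrying full precision, 115.6 ÷ 61.068 = 1.89297176918…; keep min(4, 3) = 3 s.f.
Rounded to 3 significant figures: 1.89.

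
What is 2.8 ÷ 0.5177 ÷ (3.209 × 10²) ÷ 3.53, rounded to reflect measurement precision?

0.0048

2.8 ÷ 0.5177 ÷ (3.209 × 10²) ÷ 3.53 = 0.00477458296133…
Multiplication/division keeps the fewest significant figures: 2.8 → 2 s.f., 0.5177 → 4 s.f., 3.209 × 10² → 4 s.f., 3.53 → 3 s.f.; limit is 2.
Rounded to 2 significant figures: 0.0048.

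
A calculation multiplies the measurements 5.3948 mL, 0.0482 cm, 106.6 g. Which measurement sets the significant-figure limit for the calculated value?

5.3948 mL → 5 s.f.; 0.0482 cm → 3 s.f.; 106.6 g → 4 s.f.
The fewest is 3 significant figures, from 0.0482 cm.

0.0482 cm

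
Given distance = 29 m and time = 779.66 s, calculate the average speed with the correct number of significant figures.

average speed = 29 m ÷ 779.66 s = 0.03719570069… m/s.
29 has 2 significant figures; 779.66 has 5.
Division/multiplication keeps the fewest: 2 significant figures.
Rounded: 0.037 m/s.

0.037 m/s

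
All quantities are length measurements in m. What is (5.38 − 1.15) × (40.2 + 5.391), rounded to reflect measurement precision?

193 m²

5.38 − 1.15 = 4.23, limited to 2 d.p. → 3 s.f.; 40.2 + 5.391 = 45.591, limited to 1 d.p. → 3 s.f.
Carrying full precision, 4.23 × 45.591 = 192.84993; keep min(3, 3) = 3 s.f.
Rounded to 3 significant figures: 193 m².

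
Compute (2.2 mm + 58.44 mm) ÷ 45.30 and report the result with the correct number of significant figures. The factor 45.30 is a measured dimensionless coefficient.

1.34 mm

2.2 mm + 58.44 mm = 60.64 mm; the sum is limited to 1 decimal place (3 s.f.).
Carrying full precision, 60.64 ÷ 45.30 = 1.33863134658… mm; 45.30 has 4 s.f., so the result keeps min(3, 4) = 3 s.f.
Rounded to 3 significant figures: 1.34 mm.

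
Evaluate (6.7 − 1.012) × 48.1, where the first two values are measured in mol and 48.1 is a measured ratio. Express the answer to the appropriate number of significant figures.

2.7 × 10^2 mol

6.7 mol − 1.012 mol = 5.688 mol; the difference is limited to 1 decimal place (2 s.f.).
Carrying full precision, 5.688 × 48.1 = 273.5928 mol; 48.1 has 3 s.f., so the result keeps min(2, 3) = 2 s.f.
Rounded to 2 significant figures: 2.7 × 10^2 mol.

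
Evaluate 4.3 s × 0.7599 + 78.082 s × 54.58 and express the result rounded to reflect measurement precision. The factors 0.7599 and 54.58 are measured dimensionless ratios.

4.265 × 10^3 s

4.3 × 0.7599 = 3.26757 → 3.3 s (2 s.f., last digit at the 10^-1 place).
78.082 × 54.58 = 4261.71556 → 4262 s (4 s.f., last digit at the 10^0 place).
Sum: 4264.98313 s; keep the coarser place, 10^0.
Result: 4.265 × 10^3 s.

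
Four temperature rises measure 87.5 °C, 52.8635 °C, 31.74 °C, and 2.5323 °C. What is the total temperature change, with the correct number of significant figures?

87.5 °C + 52.8635 °C + 31.74 °C + 2.5323 °C = 174.6358 °C.
Addition/subtraction keeps the fewest decimal places: 87.5 → 1 decimal place, 52.8635 → 4 decimal places, 31.74 → 2 decimal places, 2.5323 → 4 decimal places; limit is 1.
Rounded to 1 decimal place: 174.6 °C.

174.6 °C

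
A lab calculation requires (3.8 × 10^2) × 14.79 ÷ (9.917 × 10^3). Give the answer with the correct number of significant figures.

(3.8 × 10^2) × 14.79 ÷ (9.917 × 10^3) = 0.566723807603…
Multiplication/division keeps the fewest significant figures: 3.8 × 10^2 → 2 s.f., 14.79 → 4 s.f., 9.917 × 10^3 → 4 s.f.; limit is 2.
Rounded to 2 significant figures: 0.57.

0.57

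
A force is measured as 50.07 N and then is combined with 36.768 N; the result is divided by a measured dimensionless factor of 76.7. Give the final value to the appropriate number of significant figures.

1.13 N

50.07 N + 36.768 N = 86.838 N; the sum is limited to 2 decimal places (4 s.f.).
Carrying full precision, 86.838 ÷ 76.7 = 1.13217731421… N; 76.7 has 3 s.f., so the result keeps min(4, 3) = 3 s.f.
Rounded to 3 significant figures: 1.13 N.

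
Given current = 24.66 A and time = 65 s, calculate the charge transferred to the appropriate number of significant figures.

1.6 × 10^3 C

charge transferred = 24.66 A × 65 s = 1602.9 C.
24.66 has 4 significant figures; 65 has 2.
Division/multiplication keeps the fewest: 2 significant figures.
Rounded: 1.6 × 10^3 C.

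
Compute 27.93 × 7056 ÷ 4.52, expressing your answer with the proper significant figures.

27.93 × 7056 ÷ 4.52 = 43600.460177…
Multiplication/division keeps the fewest significant figures: 27.93 → 4 s.f., 7056 → 4 s.f., 4.52 → 3 s.f.; limit is 3.
Rounded to 3 significant figures: 4.36 × 10^4.

4.36 × 10^4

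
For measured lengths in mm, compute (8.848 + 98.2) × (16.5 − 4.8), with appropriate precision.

8.848 + 98.2 = 107.048, limited to 1 d.p. → 4 s.f.; 16.5 − 4.8 = 11.7, limited to 1 d.p. → 3 s.f.
Carrying full precision, 107.048 × 11.7 = 1252.4616; keep min(4, 3) = 3 s.f.
Rounded to 3 significant figures: 1.25 × 10³ mm².

1.25 × 10³ mm²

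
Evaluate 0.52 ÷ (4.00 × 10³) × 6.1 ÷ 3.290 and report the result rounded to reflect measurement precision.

0.52 ÷ (4.00 × 10³) × 6.1 ÷ 3.290 = 0.00024103343465…
Multiplication/division keeps the fewest significant figures: 0.52 → 2 s.f., 4.00 × 10³ → 3 s.f., 6.1 → 2 s.f., 3.290 → 4 s.f.; limit is 2.
Rounded to 2 significant figures: 2.4 × 10⁻⁴.

2.4 × 10⁻⁴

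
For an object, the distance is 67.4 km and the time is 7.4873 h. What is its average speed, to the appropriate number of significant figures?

average speed = 67.4 km ÷ 7.4873 h = 9.00190990077… km/h.
67.4 has 3 significant figures; 7.4873 has 5.
Division/multiplication keeps the fewest: 3 significant figures.
Rounded: 9.00 km/h.

9.00 km/h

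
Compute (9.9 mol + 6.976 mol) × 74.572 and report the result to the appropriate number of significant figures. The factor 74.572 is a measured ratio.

1.26 × 10^3 mol

9.9 mol + 6.976 mol = 16.876 mol; the sum is limited to 1 decimal place (3 s.f.).
Carrying full precision, 16.876 × 74.572 = 1258.477072 mol; 74.572 has 5 s.f., so the result keeps min(3, 5) = 3 s.f.
Rounded to 3 significant figures: 1.26 × 10^3 mol.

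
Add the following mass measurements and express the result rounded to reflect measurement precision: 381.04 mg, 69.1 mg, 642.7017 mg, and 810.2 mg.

1.9030 × 10³ mg

381.04 mg + 69.1 mg + 642.7017 mg + 810.2 mg = 1903.0417 mg.
Addition/subtraction keeps the fewest decimal places: 381.04 → 2 decimal places, 69.1 → 1 decimal place, 642.7017 → 4 decimal places, 810.2 → 1 decimal place; limit is 1.
Rounded to 1 decimal place: 1.9030 × 10³ mg.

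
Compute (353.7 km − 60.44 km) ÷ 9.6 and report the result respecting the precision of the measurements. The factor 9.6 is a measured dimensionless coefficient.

31 km

353.7 km − 60.44 km = 293.26 km; the difference is limited to 1 decimal place (4 s.f.).
Carrying full precision, 293.26 ÷ 9.6 = 30.5479166667… km; 9.6 has 2 s.f., so the result keeps min(4, 2) = 2 s.f.
Rounded to 2 significant figures: 31 km.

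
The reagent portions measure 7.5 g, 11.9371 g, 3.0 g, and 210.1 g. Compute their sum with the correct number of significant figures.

232.5 g

7.5 g + 11.9371 g + 3.0 g + 210.1 g = 232.5371 g.
Addition/subtraction keeps the fewest decimal places: 7.5 → 1 decimal place, 11.9371 → 4 decimal places, 3.0 → 1 decimal place, 210.1 → 1 decimal place; limit is 1.
Rounded to 1 decimal place: 232.5 g.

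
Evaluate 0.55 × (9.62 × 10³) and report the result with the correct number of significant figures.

5.3 × 10³

0.55 × (9.62 × 10³) = 5291
Multiplication/division keeps the fewest significant figures: 0.55 → 2 s.f., 9.62 × 10³ → 3 s.f.; limit is 2.
Rounded to 2 significant figures: 5.3 × 10³.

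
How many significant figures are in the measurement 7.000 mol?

4

7.000: trailing zeros after a decimal point are significant.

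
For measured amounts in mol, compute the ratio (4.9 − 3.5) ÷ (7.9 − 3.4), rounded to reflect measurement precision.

4.9 − 3.5 = 1.4, limited to 1 d.p. → 2 s.f.; 7.9 − 3.4 = 4.5, limited to 1 d.p. → 2 s.f.
Carrying full precision, 1.4 ÷ 4.5 = 0.311111111111…; keep min(2, 2) = 2 s.f.
Rounded to 2 significant figures: 3.1 × 10^-1.

3.1 × 10^-1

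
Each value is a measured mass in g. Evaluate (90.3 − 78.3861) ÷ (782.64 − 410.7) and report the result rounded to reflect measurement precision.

0.0320

90.3 − 78.3861 = 11.9139, limited to 1 d.p. → 3 s.f.; 782.64 − 410.7 = 371.94, limited to 1 d.p. → 4 s.f.
Carrying full precision, 11.9139 ÷ 371.94 = 0.0320317793192…; keep min(3, 4) = 3 s.f.
Rounded to 3 significant figures: 0.0320.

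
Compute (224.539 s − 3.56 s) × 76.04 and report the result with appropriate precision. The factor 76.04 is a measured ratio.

1.680 × 10⁴ s

224.539 s − 3.56 s = 220.979 s; the difference is limited to 2 decimal places (5 s.f.).
Carrying full precision, 220.979 × 76.04 = 16803.24316 s; 76.04 has 4 s.f., so the result keeps min(5, 4) = 4 s.f.
Rounded to 4 significant figures: 1.680 × 10⁴ s.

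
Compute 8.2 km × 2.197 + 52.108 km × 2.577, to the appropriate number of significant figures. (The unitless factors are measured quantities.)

8.2 × 2.197 = 18.0154 → 18 km (2 s.f., last digit at the 10^0 place).
52.108 × 2.577 = 134.282316 → 134.3 km (4 s.f., last digit at the 10^-1 place).
Sum: 152.297716 km; keep the coarser place, 10^0.
Result: 152 km.

152 km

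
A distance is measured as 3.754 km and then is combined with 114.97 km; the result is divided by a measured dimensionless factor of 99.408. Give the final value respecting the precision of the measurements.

1.1943 km

3.754 km + 114.97 km = 118.724 km; the sum is limited to 2 decimal places (5 s.f.).
Carrying full precision, 118.724 ÷ 99.408 = 1.19431031708… km; 99.408 has 5 s.f., so the result keeps min(5, 5) = 5 s.f.
Rounded to 5 significant figures: 1.1943 km.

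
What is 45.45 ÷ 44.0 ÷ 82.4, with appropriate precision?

0.0125

45.45 ÷ 44.0 ÷ 82.4 = 0.0125358561342…
Multiplication/division keeps the fewest significant figures: 45.45 → 4 s.f., 44.0 → 3 s.f., 82.4 → 3 s.f.; limit is 3.
Rounded to 3 significant figures: 0.0125.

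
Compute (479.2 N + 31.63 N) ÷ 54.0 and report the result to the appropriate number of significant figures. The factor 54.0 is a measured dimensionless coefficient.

9.46 N

479.2 N + 31.63 N = 510.83 N; the sum is limited to 1 decimal place (4 s.f.).
Carrying full precision, 510.83 ÷ 54.0 = 9.45981481481… N; 54.0 has 3 s.f., so the result keeps min(4, 3) = 3 s.f.
Rounded to 3 significant figures: 9.46 N.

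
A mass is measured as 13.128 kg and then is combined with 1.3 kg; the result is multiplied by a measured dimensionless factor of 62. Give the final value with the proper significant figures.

13.128 kg + 1.3 kg = 14.428 kg; the sum is limited to 1 decimal place (3 s.f.).
Carrying full precision, 14.428 × 62 = 894.536 kg; 62 has 2 s.f., so the result keeps min(3, 2) = 2 s.f.
Rounded to 2 significant figures: 8.9 × 10^2 kg.

8.9 × 10^2 kg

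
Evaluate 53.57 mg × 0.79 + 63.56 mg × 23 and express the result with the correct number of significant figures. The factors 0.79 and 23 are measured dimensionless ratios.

53.57 × 0.79 = 42.3203 → 42 mg (2 s.f., last digit at the 10^0 place).
63.56 × 23 = 1461.88 → 1.5 × 10^3 mg (2 s.f., last digit at the 10^2 place).
Sum: 1504.2003 mg; keep the coarser place, 10^2.
Result: 1.5 × 10^3 mg.

1.5 × 10^3 mg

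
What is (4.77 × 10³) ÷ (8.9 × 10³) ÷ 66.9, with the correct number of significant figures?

0.0080

(4.77 × 10³) ÷ (8.9 × 10³) ÷ 66.9 = 0.0080112863405…
Multiplication/division keeps the fewest significant figures: 4.77 × 10³ → 3 s.f., 8.9 × 10³ → 2 s.f., 66.9 → 3 s.f.; limit is 2.
Rounded to 2 significant figures: 0.0080.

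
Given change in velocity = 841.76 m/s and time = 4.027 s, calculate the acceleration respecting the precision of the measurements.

209.0 m/s²

acceleration = 841.76 m/s ÷ 4.027 s = 209.029053886… m/s².
841.76 has 5 significant figures; 4.027 has 4.
Division/multiplication keeps the fewest: 4 significant figures.
Rounded: 209.0 m/s².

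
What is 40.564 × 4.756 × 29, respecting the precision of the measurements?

5.6 × 10^3

40.564 × 4.756 × 29 = 5594.749136
Multiplication/division keeps the fewest significant figures: 40.564 → 5 s.f., 4.756 → 4 s.f., 29 → 2 s.f.; limit is 2.
Rounded to 2 significant figures: 5.6 × 10^3.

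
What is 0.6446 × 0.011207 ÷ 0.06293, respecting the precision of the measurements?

0.6446 × 0.011207 ÷ 0.06293 = 0.114794727475…
Multiplication/division keeps the fewest significant figures: 0.6446 → 4 s.f., 0.011207 → 5 s.f., 0.06293 → 4 s.f.; limit is 4.
Rounded to 4 significant figures: 0.1148.

0.1148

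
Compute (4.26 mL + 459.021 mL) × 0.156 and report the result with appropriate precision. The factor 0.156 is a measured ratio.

4.26 mL + 459.021 mL = 463.281 mL; the sum is limited to 2 decimal places (5 s.f.).
Carrying full precision, 463.281 × 0.156 = 72.271836 mL; 0.156 has 3 s.f., so the result keeps min(5, 3) = 3 s.f.
Rounded to 3 significant figures: 72.3 mL.

72.3 mL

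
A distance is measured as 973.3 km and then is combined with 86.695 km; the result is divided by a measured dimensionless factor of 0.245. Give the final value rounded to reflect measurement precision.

4.33 × 10³ km

973.3 km + 86.695 km = 1059.995 km; the sum is limited to 1 decimal place (5 s.f.).
Carrying full precision, 1059.995 ÷ 0.245 = 4326.51020408… km; 0.245 has 3 s.f., so the result keeps min(5, 3) = 3 s.f.
Rounded to 3 significant figures: 4.33 × 10³ km.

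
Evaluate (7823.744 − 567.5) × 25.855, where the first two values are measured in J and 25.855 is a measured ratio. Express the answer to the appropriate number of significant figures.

7823.744 J − 567.5 J = 7256.244 J; the difference is limited to 1 decimal place (5 s.f.).
Carrying full precision, 7256.244 × 25.855 = 187610.18862 J; 25.855 has 5 s.f., so the result keeps min(5, 5) = 5 s.f.
Rounded to 5 significant figures: 1.8761 × 10⁵ J.

1.8761 × 10⁵ J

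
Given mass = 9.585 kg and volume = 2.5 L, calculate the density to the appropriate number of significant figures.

3.8 kg/L

density = 9.585 kg ÷ 2.5 L = 3.834 kg/L.
9.585 has 4 significant figures; 2.5 has 2.
Division/multiplication keeps the fewest: 2 significant figures.
Rounded: 3.8 kg/L.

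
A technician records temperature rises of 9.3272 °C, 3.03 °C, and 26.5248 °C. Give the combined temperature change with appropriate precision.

38.88 °C

9.3272 °C + 3.03 °C + 26.5248 °C = 38.8820 °C.
Addition/subtraction keeps the fewest decimal places: 9.3272 → 4 decimal places, 3.03 → 2 decimal places, 26.5248 → 4 decimal places; limit is 2.
Rounded to 2 decimal places: 38.88 °C.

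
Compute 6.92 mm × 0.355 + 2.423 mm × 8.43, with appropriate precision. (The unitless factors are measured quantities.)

22.9 mm

6.92 × 0.355 = 2.4566 → 2.46 mm (3 s.f., last digit at the 10^-2 place).
2.423 × 8.43 = 20.42589 → 20.4 mm (3 s.f., last digit at the 10^-1 place).
Sum: 22.88249 mm; keep the coarser place, 10^-1.
Result: 22.9 mm.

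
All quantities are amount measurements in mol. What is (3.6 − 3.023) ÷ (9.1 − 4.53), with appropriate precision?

3.6 − 3.023 = 0.577, limited to 1 d.p. → 1 s.f.; 9.1 − 4.53 = 4.57, limited to 1 d.p. → 2 s.f.
Carrying full precision, 0.577 ÷ 4.57 = 0.126258205689…; keep min(1, 2) = 1 s.f.
Rounded to 1 significant figure: 0.1.

0.1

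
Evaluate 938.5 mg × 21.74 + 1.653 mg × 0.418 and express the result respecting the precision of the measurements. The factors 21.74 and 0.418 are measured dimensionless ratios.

938.5 × 21.74 = 20402.99 → 2.040 × 10⁴ mg (4 s.f., last digit at the 10^1 place).
1.653 × 0.418 = 0.690954 → 0.691 mg (3 s.f., last digit at the 10^-3 place).
Sum: 20403.680954 mg; keep the coarser place, 10^1.
Result: 2.040 × 10⁴ mg.

2.040 × 10⁴ mg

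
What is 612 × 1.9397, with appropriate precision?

612 × 1.9397 = 1187.0964
Multiplication/division keeps the fewest significant figures: 612 → 3 s.f., 1.9397 → 5 s.f.; limit is 3.
Rounded to 3 significant figures: 1.19 × 10³.

1.19 × 10³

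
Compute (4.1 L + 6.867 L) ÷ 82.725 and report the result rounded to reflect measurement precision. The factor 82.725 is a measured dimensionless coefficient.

4.1 L + 6.867 L = 10.967 L; the sum is limited to 1 decimal place (3 s.f.).
Carrying full precision, 10.967 ÷ 82.725 = 0.13257177395… L; 82.725 has 5 s.f., so the result keeps min(3, 5) = 3 s.f.
Rounded to 3 significant figures: 0.133 L.

0.133 L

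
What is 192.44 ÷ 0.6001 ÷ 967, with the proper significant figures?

192.44 ÷ 0.6001 ÷ 967 = 0.331623460895…
Multiplication/division keeps the fewest significant figures: 192.44 → 5 s.f., 0.6001 → 4 s.f., 967 → 3 s.f.; limit is 3.
Rounded to 3 significant figures: 0.332.

0.332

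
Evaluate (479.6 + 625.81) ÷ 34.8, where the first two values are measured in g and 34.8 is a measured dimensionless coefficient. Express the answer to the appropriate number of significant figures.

479.6 g + 625.81 g = 1105.41 g; the sum is limited to 1 decimal place (5 s.f.).
Carrying full precision, 1105.41 ÷ 34.8 = 31.7646551724… g; 34.8 has 3 s.f., so the result keeps min(5, 3) = 3 s.f.
Rounded to 3 significant figures: 31.8 g.

31.8 g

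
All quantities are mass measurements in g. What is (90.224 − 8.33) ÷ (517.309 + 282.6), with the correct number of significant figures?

0.1024

90.224 − 8.33 = 81.894, limited to 2 d.p. → 4 s.f.; 517.309 + 282.6 = 799.909, limited to 1 d.p. → 4 s.f.
Carrying full precision, 81.894 ÷ 799.909 = 0.102379145628…; keep min(4, 4) = 4 s.f.
Rounded to 4 significant figures: 0.1024.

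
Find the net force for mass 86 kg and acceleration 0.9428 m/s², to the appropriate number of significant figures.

81 N

net force = 86 kg × 0.9428 m/s² = 81.0808 N.
86 has 2 significant figures; 0.9428 has 4.
Division/multiplication keeps the fewest: 2 significant figures.
Rounded: 81 N.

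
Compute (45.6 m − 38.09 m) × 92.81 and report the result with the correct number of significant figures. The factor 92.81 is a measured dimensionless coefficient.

45.6 m − 38.09 m = 7.51 m; the difference is limited to 1 decimal place (2 s.f.).
Carrying full precision, 7.51 × 92.81 = 697.0031 m; 92.81 has 4 s.f., so the result keeps min(2, 4) = 2 s.f.
Rounded to 2 significant figures: 7.0 × 10^2 m.

7.0 × 10^2 m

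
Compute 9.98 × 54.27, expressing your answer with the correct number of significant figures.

5.42 × 10²

9.98 × 54.27 = 541.6146
Multiplication/division keeps the fewest significant figures: 9.98 → 3 s.f., 54.27 → 4 s.f.; limit is 3.
Rounded to 3 significant figures: 5.42 × 10².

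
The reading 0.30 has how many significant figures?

0.30: leading zeros are not significant; trailing zeros after a decimal point are significant.

2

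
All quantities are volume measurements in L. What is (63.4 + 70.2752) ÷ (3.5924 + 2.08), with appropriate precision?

23.6

63.4 + 70.2752 = 133.6752, limited to 1 d.p. → 4 s.f.; 3.5924 + 2.08 = 5.6724, limited to 2 d.p. → 3 s.f.
Carrying full precision, 133.6752 ÷ 5.6724 = 23.5658980326…; keep min(4, 3) = 3 s.f.
Rounded to 3 significant figures: 23.6.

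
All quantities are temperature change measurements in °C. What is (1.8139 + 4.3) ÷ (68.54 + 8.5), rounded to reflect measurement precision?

1.8139 + 4.3 = 6.1139, limited to 1 d.p. → 2 s.f.; 68.54 + 8.5 = 77.04, limited to 1 d.p. → 3 s.f.
Carrying full precision, 6.1139 ÷ 77.04 = 0.0793600726895…; keep min(2, 3) = 2 s.f.
Rounded to 2 significant figures: 0.079.

0.079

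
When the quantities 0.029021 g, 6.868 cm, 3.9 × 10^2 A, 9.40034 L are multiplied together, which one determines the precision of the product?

0.029021 g → 5 s.f.; 6.868 cm → 4 s.f.; 3.9 × 10^2 A → 2 s.f.; 9.40034 L → 6 s.f.
The fewest is 2 significant figures, from 3.9 × 10^2 A.

3.9 × 10^2 A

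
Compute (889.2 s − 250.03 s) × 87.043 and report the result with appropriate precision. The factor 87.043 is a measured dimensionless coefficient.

889.2 s − 250.03 s = 639.17 s; the difference is limited to 1 decimal place (4 s.f.).
Carrying full precision, 639.17 × 87.043 = 55635.27431 s; 87.043 has 5 s.f., so the result keeps min(4, 5) = 4 s.f.
Rounded to 4 significant figures: 5.564 × 10⁴ s.

5.564 × 10⁴ s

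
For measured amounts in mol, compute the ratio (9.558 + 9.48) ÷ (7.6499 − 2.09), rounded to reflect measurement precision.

3.42

9.558 + 9.48 = 19.038, limited to 2 d.p. → 4 s.f.; 7.6499 − 2.09 = 5.5599, limited to 2 d.p. → 3 s.f.
Carrying full precision, 19.038 ÷ 5.5599 = 3.42416230508…; keep min(4, 3) = 3 s.f.
Rounded to 3 significant figures: 3.42.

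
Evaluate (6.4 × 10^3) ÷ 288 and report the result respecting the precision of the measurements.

22

(6.4 × 10^3) ÷ 288 = 22.2222222222…
Multiplication/division keeps the fewest significant figures: 6.4 × 10^3 → 2 s.f., 288 → 3 s.f.; limit is 2.
Rounded to 2 significant figures: 22.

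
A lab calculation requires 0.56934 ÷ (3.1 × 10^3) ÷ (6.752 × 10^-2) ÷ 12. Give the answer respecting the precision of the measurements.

2.3 × 10^-4

0.56934 ÷ (3.1 × 10^3) ÷ (6.752 × 10^-2) ÷ 12 = 0.000226671189421…
Multiplication/division keeps the fewest significant figures: 0.56934 → 5 s.f., 3.1 × 10^3 → 2 s.f., 6.752 × 10^-2 → 4 s.f., 12 → 2 s.f.; limit is 2.
Rounded to 2 significant figures: 2.3 × 10^-4.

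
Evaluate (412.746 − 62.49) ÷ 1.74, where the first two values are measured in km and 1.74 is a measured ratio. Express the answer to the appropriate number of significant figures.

412.746 km − 62.49 km = 350.256 km; the difference is limited to 2 decimal places (5 s.f.).
Carrying full precision, 350.256 ÷ 1.74 = 201.296551724… km; 1.74 has 3 s.f., so the result keeps min(5, 3) = 3 s.f.
Rounded to 3 significant figures: 201 km.

201 km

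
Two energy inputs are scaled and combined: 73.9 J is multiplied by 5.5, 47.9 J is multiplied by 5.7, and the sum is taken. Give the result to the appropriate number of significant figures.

6.8 × 10^2 J

73.9 × 5.5 = 406.45 → 4.1 × 10^2 J (2 s.f., last digit at the 10^1 place).
47.9 × 5.7 = 273.03 → 2.7 × 10^2 J (2 s.f., last digit at the 10^1 place).
Sum: 679.48 J; keep the coarser place, 10^1.
Result: 6.8 × 10^2 J.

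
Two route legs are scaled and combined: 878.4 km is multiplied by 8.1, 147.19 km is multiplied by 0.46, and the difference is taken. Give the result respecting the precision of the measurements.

878.4 × 8.1 = 7115.04 → 7.1 × 10^3 km (2 s.f., last digit at the 10^2 place).
147.19 × 0.46 = 67.7074 → 68 km (2 s.f., last digit at the 10^0 place).
Difference: 7047.3326 km; keep the coarser place, 10^2.
Result: 7.0 × 10^3 km.

7.0 × 10^3 km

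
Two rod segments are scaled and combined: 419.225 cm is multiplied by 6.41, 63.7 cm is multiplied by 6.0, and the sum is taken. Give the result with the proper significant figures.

419.225 × 6.41 = 2687.23225 → 2.69 × 10^3 cm (3 s.f., last digit at the 10^1 place).
63.7 × 6.0 = 382.2 → 3.8 × 10^2 cm (2 s.f., last digit at the 10^1 place).
Sum: 3069.43225 cm; keep the coarser place, 10^1.
Result: 3.07 × 10^3 cm.

3.07 × 10^3 cm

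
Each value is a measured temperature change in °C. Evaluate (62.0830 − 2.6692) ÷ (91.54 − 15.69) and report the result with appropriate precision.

7.833 × 10^-1

62.0830 − 2.6692 = 59.4138, limited to 4 d.p. → 6 s.f.; 91.54 − 15.69 = 75.85, limited to 2 d.p. → 4 s.f.
Carrying full precision, 59.4138 ÷ 75.85 = 0.783306526038…; keep min(6, 4) = 4 s.f.
Rounded to 4 significant figures: 7.833 × 10^-1.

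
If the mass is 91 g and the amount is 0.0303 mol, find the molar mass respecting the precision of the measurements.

3.0 × 10^3 g/mol

molar mass = 91 g ÷ 0.0303 mol = 3003.30033003… g/mol.
91 has 2 significant figures; 0.0303 has 3.
Division/multiplication keeps the fewest: 2 significant figures.
Rounded: 3.0 × 10^3 g/mol.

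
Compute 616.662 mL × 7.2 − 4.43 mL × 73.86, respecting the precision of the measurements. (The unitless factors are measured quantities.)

616.662 × 7.2 = 4439.9664 → 4.4 × 10^3 mL (2 s.f., last digit at the 10^2 place).
4.43 × 73.86 = 327.1998 → 327 mL (3 s.f., last digit at the 10^0 place).
Difference: 4112.7666 mL; keep the coarser place, 10^2.
Result: 4.1 × 10^3 mL.

4.1 × 10^3 mL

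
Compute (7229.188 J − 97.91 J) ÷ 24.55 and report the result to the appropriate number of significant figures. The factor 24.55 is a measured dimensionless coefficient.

2.905 × 10² J

7229.188 J − 97.91 J = 7131.278 J; the difference is limited to 2 decimal places (6 s.f.).
Carrying full precision, 7131.278 ÷ 24.55 = 290.479755601… J; 24.55 has 4 s.f., so the result keeps min(6, 4) = 4 s.f.
Rounded to 4 significant figures: 2.905 × 10² J.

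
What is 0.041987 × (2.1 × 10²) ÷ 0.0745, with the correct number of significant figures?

0.041987 × (2.1 × 10²) ÷ 0.0745 = 118.35261745…
Multiplication/division keeps the fewest significant figures: 0.041987 → 5 s.f., 2.1 × 10² → 2 s.f., 0.0745 → 3 s.f.; limit is 2.
Rounded to 2 significant figures: 1.2 × 10².

1.2 × 10²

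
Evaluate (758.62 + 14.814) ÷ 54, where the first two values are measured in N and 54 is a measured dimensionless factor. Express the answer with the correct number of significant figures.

758.62 N + 14.814 N = 773.434 N; the sum is limited to 2 decimal places (5 s.f.).
Carrying full precision, 773.434 ÷ 54 = 14.3228518519… N; 54 has 2 s.f., so the result keeps min(5, 2) = 2 s.f.
Rounded to 2 significant figures: 14 N.

14 N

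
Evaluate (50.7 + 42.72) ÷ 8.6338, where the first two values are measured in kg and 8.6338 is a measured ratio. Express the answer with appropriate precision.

10.8 kg

50.7 kg + 42.72 kg = 93.42 kg; the sum is limited to 1 decimal place (3 s.f.).
Carrying full precision, 93.42 ÷ 8.6338 = 10.8202645417… kg; 8.6338 has 5 s.f., so the result keeps min(3, 5) = 3 s.f.
Rounded to 3 significant figures: 10.8 kg.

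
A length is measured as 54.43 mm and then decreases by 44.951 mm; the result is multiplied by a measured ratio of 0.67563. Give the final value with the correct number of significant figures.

6.40 mm

54.43 mm − 44.951 mm = 9.479 mm; the difference is limited to 2 decimal places (3 s.f.).
Carrying full precision, 9.479 × 0.67563 = 6.40429677 mm; 0.67563 has 5 s.f., so the result keeps min(3, 5) = 3 s.f.
Rounded to 3 significant figures: 6.40 mm.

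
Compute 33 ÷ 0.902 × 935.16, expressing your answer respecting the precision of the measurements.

33 ÷ 0.902 × 935.16 = 34213.1707317…
Multiplication/division keeps the fewest significant figures: 33 → 2 s.f., 0.902 → 3 s.f., 935.16 → 5 s.f.; limit is 2.
Rounded to 2 significant figures: 3.4 × 10⁴.

3.4 × 10⁴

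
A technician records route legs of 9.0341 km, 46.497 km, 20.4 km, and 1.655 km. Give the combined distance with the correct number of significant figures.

77.6 km

9.0341 km + 46.497 km + 20.4 km + 1.655 km = 77.5861 km.
Addition/subtraction keeps the fewest decimal places: 9.0341 → 4 decimal places, 46.497 → 3 decimal places, 20.4 → 1 decimal place, 1.655 → 3 decimal places; limit is 1.
Rounded to 1 decimal place: 77.6 km.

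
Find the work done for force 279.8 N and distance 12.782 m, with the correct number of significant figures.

work done = 279.8 N × 12.782 m = 3576.4036 J.
279.8 has 4 significant figures; 12.782 has 5.
Division/multiplication keeps the fewest: 4 significant figures.
Rounded: 3576 J.

3576 J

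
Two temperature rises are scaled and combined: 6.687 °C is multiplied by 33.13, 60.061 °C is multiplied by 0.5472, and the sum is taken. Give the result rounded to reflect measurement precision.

6.687 × 33.13 = 221.54031 → 2.215 × 10^2 °C (4 s.f., last digit at the 10^-1 place).
60.061 × 0.5472 = 32.8653792 → 32.87 °C (4 s.f., last digit at the 10^-2 place).
Sum: 254.4056892 °C; keep the coarser place, 10^-1.
Result: 254.4 °C.

254.4 °C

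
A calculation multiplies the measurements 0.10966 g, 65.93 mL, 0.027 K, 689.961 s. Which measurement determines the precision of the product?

0.10966 g → 5 s.f.; 65.93 mL → 4 s.f.; 0.027 K → 2 s.f.; 689.961 s → 6 s.f.
The fewest is 2 significant figures, from 0.027 K.

0.027 K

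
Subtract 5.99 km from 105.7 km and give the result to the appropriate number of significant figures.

105.7 km − 5.99 km = 99.71 km.
Addition/subtraction keeps the fewest decimal places: 105.7 → 1 decimal place, 5.99 → 2 decimal places; limit is 1.
Rounded to 1 decimal place: 99.7 km.

99.7 km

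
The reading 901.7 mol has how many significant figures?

4

901.7: zeros between nonzero digits are significant.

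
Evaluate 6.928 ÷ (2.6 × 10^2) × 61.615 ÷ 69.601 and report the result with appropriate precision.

6.928 ÷ (2.6 × 10^2) × 61.615 ÷ 69.601 = 0.0235887813283…
Multiplication/division keeps the fewest significant figures: 6.928 → 4 s.f., 2.6 × 10^2 → 2 s.f., 61.615 → 5 s.f., 69.601 → 5 s.f.; limit is 2.
Rounded to 2 significant figures: 0.024.

0.024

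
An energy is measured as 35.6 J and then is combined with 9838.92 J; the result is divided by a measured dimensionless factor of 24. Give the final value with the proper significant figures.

35.6 J + 9838.92 J = 9874.52 J; the sum is limited to 1 decimal place (5 s.f.).
Carrying full precision, 9874.52 ÷ 24 = 411.438333333… J; 24 has 2 s.f., so the result keeps min(5, 2) = 2 s.f.
Rounded to 2 significant figures: 4.1 × 10^2 J.

4.1 × 10^2 J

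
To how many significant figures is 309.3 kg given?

4

309.3: zeros between nonzero digits are significant.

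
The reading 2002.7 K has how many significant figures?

2002.7: zeros between nonzero digits are significant.

5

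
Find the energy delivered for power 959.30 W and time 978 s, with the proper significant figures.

energy delivered = 959.30 W × 978 s = 938195.4 J.
959.30 has 5 significant figures; 978 has 3.
Division/multiplication keeps the fewest: 3 significant figures.
Rounded: 9.38 × 10^5 J.

9.38 × 10^5 J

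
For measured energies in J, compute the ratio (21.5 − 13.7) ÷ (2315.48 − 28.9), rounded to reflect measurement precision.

21.5 − 13.7 = 7.8, limited to 1 d.p. → 2 s.f.; 2315.48 − 28.9 = 2286.58, limited to 1 d.p. → 5 s.f.
Carrying full precision, 7.8 ÷ 2286.58 = 0.00341120800497…; keep min(2, 5) = 2 s.f.
Rounded to 2 significant figures: 0.0034.

0.0034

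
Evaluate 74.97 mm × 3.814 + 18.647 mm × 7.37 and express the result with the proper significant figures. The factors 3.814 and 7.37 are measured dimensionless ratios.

74.97 × 3.814 = 285.93558 → 285.9 mm (4 s.f., last digit at the 10^-1 place).
18.647 × 7.37 = 137.42839 → 137 mm (3 s.f., last digit at the 10^0 place).
Sum: 423.36397 mm; keep the coarser place, 10^0.
Result: 423 mm.

423 mm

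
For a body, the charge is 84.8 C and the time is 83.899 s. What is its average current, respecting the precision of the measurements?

average current = 84.8 C ÷ 83.899 s = 1.01073910297… A.
84.8 has 3 significant figures; 83.899 has 5.
Division/multiplication keeps the fewest: 3 significant figures.
Rounded: 1.01 A.

1.01 A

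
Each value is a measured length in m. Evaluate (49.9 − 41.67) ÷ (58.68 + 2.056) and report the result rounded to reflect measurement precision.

1.4 × 10^-1

49.9 − 41.67 = 8.23, limited to 1 d.p. → 2 s.f.; 58.68 + 2.056 = 60.736, limited to 2 d.p. → 4 s.f.
Carrying full precision, 8.23 ÷ 60.736 = 0.135504478398…; keep min(2, 4) = 2 s.f.
Rounded to 2 significant figures: 1.4 × 10^-1.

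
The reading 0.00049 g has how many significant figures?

0.00049: leading zeros are not significant.

2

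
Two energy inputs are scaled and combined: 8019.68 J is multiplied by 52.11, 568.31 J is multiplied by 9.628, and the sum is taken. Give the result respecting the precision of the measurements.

8019.68 × 52.11 = 417905.5248 → 4.179 × 10^5 J (4 s.f., last digit at the 10^2 place).
568.31 × 9.628 = 5471.68868 → 5472 J (4 s.f., last digit at the 10^0 place).
Sum: 423377.21348 J; keep the coarser place, 10^2.
Result: 4.234 × 10^5 J.

4.234 × 10^5 J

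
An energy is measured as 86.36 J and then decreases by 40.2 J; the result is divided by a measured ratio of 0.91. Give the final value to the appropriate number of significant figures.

51 J

86.36 J − 40.2 J = 46.16 J; the difference is limited to 1 decimal place (3 s.f.).
Carrying full precision, 46.16 ÷ 0.91 = 50.7252747253… J; 0.91 has 2 s.f., so the result keeps min(3, 2) = 2 s.f.
Rounded to 2 significant figures: 51 J.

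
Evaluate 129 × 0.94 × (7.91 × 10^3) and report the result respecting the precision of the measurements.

9.6 × 10^5

129 × 0.94 × (7.91 × 10^3) = 959166.6
Multiplication/division keeps the fewest significant figures: 129 → 3 s.f., 0.94 → 2 s.f., 7.91 × 10^3 → 3 s.f.; limit is 2.
Rounded to 2 significant figures: 9.6 × 10^5.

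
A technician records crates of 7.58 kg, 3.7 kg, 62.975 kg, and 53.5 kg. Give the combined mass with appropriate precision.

7.58 kg + 3.7 kg + 62.975 kg + 53.5 kg = 127.755 kg.
Addition/subtraction keeps the fewest decimal places: 7.58 → 2 decimal places, 3.7 → 1 decimal place, 62.975 → 3 decimal places, 53.5 → 1 decimal place; limit is 1.
Rounded to 1 decimal place: 127.8 kg.

127.8 kg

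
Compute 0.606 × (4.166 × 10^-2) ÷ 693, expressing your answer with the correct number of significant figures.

0.606 × (4.166 × 10^-2) ÷ 693 = 0.00003642995671…
Multiplication/division keeps the fewest significant figures: 0.606 → 3 s.f., 4.166 × 10^-2 → 4 s.f., 693 → 3 s.f.; limit is 3.
Rounded to 3 significant figures: 3.64 × 10^-5.

3.64 × 10^-5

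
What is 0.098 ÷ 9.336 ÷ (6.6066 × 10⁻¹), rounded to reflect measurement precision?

0.016

0.098 ÷ 9.336 ÷ (6.6066 × 10⁻¹) = 0.0158886580948…
Multiplication/division keeps the fewest significant figures: 0.098 → 2 s.f., 9.336 → 4 s.f., 6.6066 × 10⁻¹ → 5 s.f.; limit is 2.
Rounded to 2 significant figures: 0.016.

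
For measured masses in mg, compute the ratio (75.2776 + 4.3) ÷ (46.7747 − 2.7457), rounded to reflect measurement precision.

1.81

75.2776 + 4.3 = 79.5776, limited to 1 d.p. → 3 s.f.; 46.7747 − 2.7457 = 44.0290, limited to 4 d.p. → 6 s.f.
Carrying full precision, 79.5776 ÷ 44.0290 = 1.80739058348…; keep min(3, 6) = 3 s.f.
Rounded to 3 significant figures: 1.81.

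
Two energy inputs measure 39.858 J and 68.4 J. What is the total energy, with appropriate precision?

1.083 × 10^2 J

39.858 J + 68.4 J = 108.258 J.
Addition/subtraction keeps the fewest decimal places: 39.858 → 3 decimal places, 68.4 → 1 decimal place; limit is 1.
Rounded to 1 decimal place: 1.083 × 10^2 J.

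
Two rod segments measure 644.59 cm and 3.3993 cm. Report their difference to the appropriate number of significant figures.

641.19 cm

644.59 cm − 3.3993 cm = 641.1907 cm.
Addition/subtraction keeps the fewest decimal places: 644.59 → 2 decimal places, 3.3993 → 4 decimal places; limit is 2.
Rounded to 2 decimal places: 641.19 cm.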